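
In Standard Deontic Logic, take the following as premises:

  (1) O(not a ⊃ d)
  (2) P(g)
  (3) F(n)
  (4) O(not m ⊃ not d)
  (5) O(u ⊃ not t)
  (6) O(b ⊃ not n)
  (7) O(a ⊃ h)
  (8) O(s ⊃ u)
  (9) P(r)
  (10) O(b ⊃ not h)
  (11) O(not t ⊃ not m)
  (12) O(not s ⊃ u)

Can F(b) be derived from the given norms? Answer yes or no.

Yes

Premises 12 and 8 are O(not s ⊃ u) and O(s ⊃ u); every ideal world satisfies not s or s, so in either case u holds — hence O(u).
From O(u) and premise 5, O(u ⊃ not t), we obtain O(not t).
Premise 11 is O(not t ⊃ not m); since O(not t), deontic closure gives O(not m).
Applying K to premise 4 (O(not m ⊃ not d)) and O(not m) yields O(not d).
The contrapositive of premise 1 (O(not a ⊃ d)) is O(not d ⊃ a), and O(not d) is already established, so O(a).
From O(a) and premise 7, O(a ⊃ h), we obtain O(h).
The contrapositive of premise 10 (O(b ⊃ not h)) is O(h ⊃ not b), and O(h) is already established, so O(not b).
Premises 2, 3, 6, 9 do not contribute to this derivation.
So O(not b) holds, i.e. F(b). The claim follows.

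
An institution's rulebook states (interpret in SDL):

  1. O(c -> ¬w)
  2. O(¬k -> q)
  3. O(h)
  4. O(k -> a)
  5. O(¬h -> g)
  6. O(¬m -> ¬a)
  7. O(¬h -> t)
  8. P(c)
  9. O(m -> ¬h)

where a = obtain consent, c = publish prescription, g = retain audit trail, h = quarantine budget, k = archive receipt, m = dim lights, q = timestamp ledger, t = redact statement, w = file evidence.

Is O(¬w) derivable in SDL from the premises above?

Premise 1 is O(c -> ¬w), but O(c) is not derivable from the premises (the permission P(c) asserts only ¬O(¬c), not O(c)), so it does not yield O(¬w).
No other premise forces O(¬w). An ideal world satisfying every premise can still have ¬w false, so O(¬w) is not derivable.

No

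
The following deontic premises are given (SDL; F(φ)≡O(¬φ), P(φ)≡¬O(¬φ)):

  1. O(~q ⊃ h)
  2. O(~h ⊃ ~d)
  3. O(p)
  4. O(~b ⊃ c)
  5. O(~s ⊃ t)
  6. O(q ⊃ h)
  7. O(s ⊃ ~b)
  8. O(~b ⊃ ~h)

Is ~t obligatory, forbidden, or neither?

Premises 1 and 6 cover both cases: O(~q ⊃ h) and O(q ⊃ h). Since ~q ∨ q is a tautology, O(h) follows.
Premise 8 is O(~b ⊃ ~h); contrapositively O(h ⊃ b). Since O(h) holds, K gives O(b).
The contrapositive of premise 7 (O(s ⊃ ~b)) is O(b ⊃ ~s), and O(b) is already established, so O(~s).
From O(~s) and premise 5, O(~s ⊃ t), we obtain O(t).
Premises 2, 3, 4 do not contribute to this derivation.
Thus O(t), which is F(~t): ~t is forbidden.

Forbidden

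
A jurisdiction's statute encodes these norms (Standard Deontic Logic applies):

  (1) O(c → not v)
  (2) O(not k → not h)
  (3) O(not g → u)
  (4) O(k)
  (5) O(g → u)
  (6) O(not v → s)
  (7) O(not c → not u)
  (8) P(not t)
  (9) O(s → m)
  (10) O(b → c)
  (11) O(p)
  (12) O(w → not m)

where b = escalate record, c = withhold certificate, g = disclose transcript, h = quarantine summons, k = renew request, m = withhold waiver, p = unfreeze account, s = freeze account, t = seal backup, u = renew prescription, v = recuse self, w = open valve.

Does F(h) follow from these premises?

No

Premise 2 is O(not k → not h), but O(not k) is not derivable from the premises, so it does not yield O(not h).
No other premise forces O(not h). An ideal world satisfying every premise can still have h true, so F(h) is not derivable.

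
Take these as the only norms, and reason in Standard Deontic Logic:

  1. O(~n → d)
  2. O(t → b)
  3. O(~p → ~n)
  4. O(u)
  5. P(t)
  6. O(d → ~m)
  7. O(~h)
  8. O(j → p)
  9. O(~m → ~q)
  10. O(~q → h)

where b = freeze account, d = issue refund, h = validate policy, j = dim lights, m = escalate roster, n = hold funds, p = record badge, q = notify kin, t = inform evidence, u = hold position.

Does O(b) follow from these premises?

No

Premise 2 is O(t → b), but O(t) is not derivable from the premises (the permission P(t) asserts only ~O(~t), not O(t)), so it does not yield O(b).
No other premise forces O(b). An ideal world satisfying every premise can still have b false, so O(b) is not derivable.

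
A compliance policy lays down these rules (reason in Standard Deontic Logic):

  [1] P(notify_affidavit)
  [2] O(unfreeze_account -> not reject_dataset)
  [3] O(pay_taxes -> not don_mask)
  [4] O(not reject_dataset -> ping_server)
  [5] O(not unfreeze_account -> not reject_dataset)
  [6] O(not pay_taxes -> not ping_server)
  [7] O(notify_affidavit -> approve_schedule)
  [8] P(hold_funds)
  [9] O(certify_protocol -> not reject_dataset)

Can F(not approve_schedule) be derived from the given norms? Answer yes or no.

Premise 7 is O(notify_affidavit -> approve_schedule), but O(notify_affidavit) is not derivable from the premises (the permission P(notify_affidavit) asserts only not O(not notify_affidavit), not O(notify_affidavit)), so it does not yield O(approve_schedule).
No other premise forces O(approve_schedule). An ideal world satisfying every premise can still have not approve_schedule true, so F(not approve_schedule) is not derivable.

No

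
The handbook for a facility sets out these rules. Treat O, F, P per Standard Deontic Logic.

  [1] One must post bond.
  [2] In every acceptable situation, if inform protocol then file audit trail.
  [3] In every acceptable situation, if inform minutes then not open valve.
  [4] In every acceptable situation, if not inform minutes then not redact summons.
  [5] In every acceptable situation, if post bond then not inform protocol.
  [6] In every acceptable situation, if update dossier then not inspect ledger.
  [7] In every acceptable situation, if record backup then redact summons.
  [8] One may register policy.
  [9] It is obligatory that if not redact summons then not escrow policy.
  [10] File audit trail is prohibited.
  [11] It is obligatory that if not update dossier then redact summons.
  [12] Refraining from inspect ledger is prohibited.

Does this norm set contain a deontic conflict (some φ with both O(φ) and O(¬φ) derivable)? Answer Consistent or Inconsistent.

Consistent

Premise 2 is O(inform_protocol → file_audit_trail), but O(inform_protocol) is not derivable from the premises, so it does not yield O(file_audit_trail).
So O(file_audit_trail) is not derivable, and the apparent clash with O(¬file_audit_trail) does not arise.
A world satisfying every obligation exists (e.g. escrow_policy=false, file_audit_trail=false, inform_minutes=true, inform_protocol=false, inspect_ledger=true, open_valve=false, post_bond=true, record_backup=false, redact_summons=true, register_policy=false, update_dossier=false); no atom is both obligatory and forbidden, so the set is consistent.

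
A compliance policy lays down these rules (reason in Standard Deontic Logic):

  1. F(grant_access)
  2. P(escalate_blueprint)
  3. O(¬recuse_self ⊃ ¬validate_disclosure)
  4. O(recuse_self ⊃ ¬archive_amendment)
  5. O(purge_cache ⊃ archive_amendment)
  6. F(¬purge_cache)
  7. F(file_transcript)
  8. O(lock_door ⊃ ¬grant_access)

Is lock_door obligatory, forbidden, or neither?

Neither

Premise 8 is O(lock_door ⊃ ¬grant_access); even if O(¬grant_access) held, inferring O(lock_door) would be affirming the consequent — invalid.
No premise or chain of K-axiom applications forces O(lock_door), and none forces O(¬lock_door). So lock_door is neither obligatory nor forbidden under these norms.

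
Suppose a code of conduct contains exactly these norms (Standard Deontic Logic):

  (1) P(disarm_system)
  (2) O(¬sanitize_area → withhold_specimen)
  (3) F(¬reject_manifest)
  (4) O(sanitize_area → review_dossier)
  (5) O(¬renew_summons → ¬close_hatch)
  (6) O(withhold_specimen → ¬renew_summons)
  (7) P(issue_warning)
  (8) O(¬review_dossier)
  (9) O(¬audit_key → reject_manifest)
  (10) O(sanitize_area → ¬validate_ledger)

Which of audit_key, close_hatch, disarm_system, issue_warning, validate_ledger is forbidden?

Premise 8 states O(¬review_dossier) outright.
Premise 4, O(sanitize_area → review_dossier), contraposes to O(¬review_dossier → ¬sanitize_area); with O(¬review_dossier) we get O(¬sanitize_area).
Applying K to premise 2 (O(¬sanitize_area → withhold_specimen)) and O(¬sanitize_area) yields O(withhold_specimen).
Applying K to premise 6 (O(withhold_specimen → ¬renew_summons)) and O(withhold_specimen) yields O(¬renew_summons).
From O(¬renew_summons) and premise 5, O(¬renew_summons → ¬close_hatch), we obtain O(¬close_hatch).
So O(¬close_hatch) holds, i.e. close_hatch is forbidden. None of the other listed options is forbidden under the premises.

close_hatch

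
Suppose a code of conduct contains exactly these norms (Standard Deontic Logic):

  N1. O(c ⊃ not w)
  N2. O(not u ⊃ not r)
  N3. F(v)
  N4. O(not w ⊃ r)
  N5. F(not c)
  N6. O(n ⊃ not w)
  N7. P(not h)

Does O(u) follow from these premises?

Yes

Premise 5 is F(not c), i.e. O(c).
With premise 1, O(c ⊃ not w), the K-axiom yields O(not w).
With premise 4, O(not w ⊃ r), the K-axiom yields O(r).
The contrapositive of premise 2 (O(not u ⊃ not r)) is O(r ⊃ u), and O(r) is already established, so O(u).
Premises 3, 6, 7 do not contribute to this derivation.
So O(u) follows.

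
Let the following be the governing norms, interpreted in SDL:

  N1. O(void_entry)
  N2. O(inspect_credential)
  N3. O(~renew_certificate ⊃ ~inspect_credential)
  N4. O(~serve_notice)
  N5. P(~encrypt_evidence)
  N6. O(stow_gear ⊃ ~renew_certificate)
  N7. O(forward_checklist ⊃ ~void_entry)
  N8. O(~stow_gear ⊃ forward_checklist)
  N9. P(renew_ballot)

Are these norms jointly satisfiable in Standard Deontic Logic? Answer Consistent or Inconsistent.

Inconsistent

Premise 1 gives O(void_entry).
The contrapositive of premise 7 (O(forward_checklist ⊃ ~void_entry)) is O(void_entry ⊃ ~forward_checklist), and O(void_entry) is already established, so O(~forward_checklist).
Premise 8 is O(~stow_gear ⊃ forward_checklist); contrapositively O(~forward_checklist ⊃ stow_gear). Since O(~forward_checklist) holds, K gives O(stow_gear).
Applying K to premise 6 (O(stow_gear ⊃ ~renew_certificate)) and O(stow_gear) yields O(~renew_certificate).
Premise 3 is O(~renew_certificate ⊃ ~inspect_credential); since O(~renew_certificate), deontic closure gives O(~inspect_credential).
Yet premise 2 states O(inspect_credential).
We now have both O(~inspect_credential) and O(inspect_credential) — inspect_credential is simultaneously obligatory and forbidden, violating the D-axiom.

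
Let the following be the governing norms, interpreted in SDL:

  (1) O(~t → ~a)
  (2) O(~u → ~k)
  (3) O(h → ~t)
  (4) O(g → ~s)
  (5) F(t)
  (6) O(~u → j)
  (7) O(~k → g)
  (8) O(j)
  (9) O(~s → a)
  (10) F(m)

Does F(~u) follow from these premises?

F(t) at premise 5 means O(~t).
Premise 1 is O(~t → ~a); since O(~t), deontic closure gives O(~a).
The contrapositive of premise 9 (O(~s → a)) is O(~a → s), and O(~a) is already established, so O(s).
Premise 4 is O(g → ~s); contrapositively O(s → ~g). Since O(s) holds, K gives O(~g).
Premise 7 is O(~k → g); contrapositively O(~g → k). Since O(~g) holds, K gives O(k).
Premise 2, O(~u → ~k), contraposes to O(k → u); with O(k) we get O(u).
Premises 3, 6, 8, 10 do not contribute to this derivation.
So O(u) holds, i.e. F(~u). The claim follows.

Yes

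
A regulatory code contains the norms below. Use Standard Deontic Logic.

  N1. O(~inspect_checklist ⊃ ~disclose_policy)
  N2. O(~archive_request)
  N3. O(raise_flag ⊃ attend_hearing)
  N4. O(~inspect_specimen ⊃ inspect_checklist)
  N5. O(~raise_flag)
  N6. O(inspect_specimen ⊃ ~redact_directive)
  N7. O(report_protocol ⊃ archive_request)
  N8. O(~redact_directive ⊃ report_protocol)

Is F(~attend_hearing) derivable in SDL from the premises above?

No

Premise 3 is O(raise_flag ⊃ attend_hearing), but O(raise_flag) is not derivable from the premises, so it does not yield O(attend_hearing).
No other premise forces O(attend_hearing). An ideal world satisfying every premise can still have ~attend_hearing true, so F(~attend_hearing) is not derivable.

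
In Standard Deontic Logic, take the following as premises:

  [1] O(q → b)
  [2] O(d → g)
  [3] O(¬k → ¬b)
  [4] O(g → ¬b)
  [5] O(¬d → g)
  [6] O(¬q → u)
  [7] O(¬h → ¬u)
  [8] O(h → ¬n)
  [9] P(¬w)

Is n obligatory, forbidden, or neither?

Forbidden

By case analysis on d: premise 2 gives O(d → g) and premise 5 gives O(¬d → g), so O(g) either way.
From O(g) and premise 4, O(g → ¬b), we obtain O(¬b).
The contrapositive of premise 1 (O(q → b)) is O(¬b → ¬q), and O(¬b) is already established, so O(¬q).
Premise 6 is O(¬q → u); since O(¬q), deontic closure gives O(u).
Premise 7 is O(¬h → ¬u); contrapositively O(u → h). Since O(u) holds, K gives O(h).
Applying K to premise 8 (O(h → ¬n)) and O(h) yields O(¬n).
Premises 3, 9 do not contribute to this derivation.
Thus O(¬n), which is F(n): n is forbidden.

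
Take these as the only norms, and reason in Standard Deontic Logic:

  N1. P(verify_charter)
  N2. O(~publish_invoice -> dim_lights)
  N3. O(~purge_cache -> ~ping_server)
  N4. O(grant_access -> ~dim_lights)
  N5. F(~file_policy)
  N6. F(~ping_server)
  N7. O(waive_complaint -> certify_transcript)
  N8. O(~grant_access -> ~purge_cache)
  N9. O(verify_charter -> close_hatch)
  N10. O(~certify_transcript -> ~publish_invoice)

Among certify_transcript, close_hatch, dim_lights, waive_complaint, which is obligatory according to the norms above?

Premise 6, F(~ping_server), is equivalent to O(ping_server).
Premise 3 is O(~purge_cache -> ~ping_server); contrapositively O(ping_server -> purge_cache). Since O(ping_server) holds, K gives O(purge_cache).
Premise 8 is O(~grant_access -> ~purge_cache); contrapositively O(purge_cache -> grant_access). Since O(purge_cache) holds, K gives O(grant_access).
Applying K to premise 4 (O(grant_access -> ~dim_lights)) and O(grant_access) yields O(~dim_lights).
Premise 2, O(~publish_invoice -> dim_lights), contraposes to O(~dim_lights -> publish_invoice); with O(~dim_lights) we get O(publish_invoice).
Premise 10 is O(~certify_transcript -> ~publish_invoice); contrapositively O(publish_invoice -> certify_transcript). Since O(publish_invoice) holds, K gives O(certify_transcript).
So O(certify_transcript) holds — certify_transcript is obligatory. None of the other listed options is made obligatory by any chain of premises.

certify_transcript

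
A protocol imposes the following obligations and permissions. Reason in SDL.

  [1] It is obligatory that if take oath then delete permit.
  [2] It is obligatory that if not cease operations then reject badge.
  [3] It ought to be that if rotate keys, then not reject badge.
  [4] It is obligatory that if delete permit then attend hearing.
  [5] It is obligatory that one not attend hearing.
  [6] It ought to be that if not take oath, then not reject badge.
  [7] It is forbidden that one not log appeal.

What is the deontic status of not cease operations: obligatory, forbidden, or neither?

Premise 5 states O(¬attend_hearing) outright.
The contrapositive of premise 4 (O(delete_permit → attend_hearing)) is O(¬attend_hearing → ¬delete_permit), and O(¬attend_hearing) is already established, so O(¬delete_permit).
The contrapositive of premise 1 (O(take_oath → delete_permit)) is O(¬delete_permit → ¬take_oath), and O(¬delete_permit) is already established, so O(¬take_oath).
Applying K to premise 6 (O(¬take_oath → ¬reject_badge)) and O(¬take_oath) yields O(¬reject_badge).
The contrapositive of premise 2 (O(¬cease_operations → reject_badge)) is O(¬reject_badge → cease_operations), and O(¬reject_badge) is already established, so O(cease_operations).
Premises 3, 7 do not contribute to this derivation.
Thus O(cease_operations), which is F(¬cease_operations): ¬cease_operations is forbidden.

Forbidden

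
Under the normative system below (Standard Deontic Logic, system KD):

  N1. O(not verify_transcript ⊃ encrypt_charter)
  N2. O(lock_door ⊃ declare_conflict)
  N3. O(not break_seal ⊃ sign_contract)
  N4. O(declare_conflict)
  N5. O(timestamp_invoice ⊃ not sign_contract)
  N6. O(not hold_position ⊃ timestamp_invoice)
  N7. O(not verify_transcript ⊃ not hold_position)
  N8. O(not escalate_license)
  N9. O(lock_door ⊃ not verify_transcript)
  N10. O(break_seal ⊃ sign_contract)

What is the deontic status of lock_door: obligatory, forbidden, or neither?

Forbidden

By case analysis on not break_seal: premise 3 gives O(not break_seal ⊃ sign_contract) and premise 10 gives O(break_seal ⊃ sign_contract), so O(sign_contract) either way.
The contrapositive of premise 5 (O(timestamp_invoice ⊃ not sign_contract)) is O(sign_contract ⊃ not timestamp_invoice), and O(sign_contract) is already established, so O(not timestamp_invoice).
Premise 6, O(not hold_position ⊃ timestamp_invoice), contraposes to O(not timestamp_invoice ⊃ hold_position); with O(not timestamp_invoice) we get O(hold_position).
Premise 7, O(not verify_transcript ⊃ not hold_position), contraposes to O(hold_position ⊃ verify_transcript); with O(hold_position) we get O(verify_transcript).
Premise 9, O(lock_door ⊃ not verify_transcript), contraposes to O(verify_transcript ⊃ not lock_door); with O(verify_transcript) we get O(not lock_door).
Premises 1, 2, 4, 8 do not contribute to this derivation.
Thus O(not lock_door), which is F(lock_door): lock_door is forbidden.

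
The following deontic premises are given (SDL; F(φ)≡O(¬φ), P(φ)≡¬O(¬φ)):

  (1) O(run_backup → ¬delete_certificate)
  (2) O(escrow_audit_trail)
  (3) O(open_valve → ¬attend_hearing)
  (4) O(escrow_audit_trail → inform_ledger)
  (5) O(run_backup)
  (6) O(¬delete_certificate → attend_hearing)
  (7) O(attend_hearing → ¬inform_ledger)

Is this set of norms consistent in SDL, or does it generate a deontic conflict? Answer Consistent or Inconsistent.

Inconsistent

From premise 2 we have O(escrow_audit_trail).
With premise 4, O(escrow_audit_trail → inform_ledger), the K-axiom yields O(inform_ledger).
Premise 7 is O(attend_hearing → ¬inform_ledger); contrapositively O(inform_ledger → ¬attend_hearing). Since O(inform_ledger) holds, K gives O(¬attend_hearing).
Premise 6 is O(¬delete_certificate → attend_hearing); contrapositively O(¬attend_hearing → delete_certificate). Since O(¬attend_hearing) holds, K gives O(delete_certificate).
Premise 1 is O(run_backup → ¬delete_certificate); contrapositively O(delete_certificate → ¬run_backup). Since O(delete_certificate) holds, K gives O(¬run_backup).
But premise 5 directly asserts O(run_backup).
We now have both O(¬run_backup) and O(run_backup) — run_backup is simultaneously obligatory and forbidden, violating the D-axiom.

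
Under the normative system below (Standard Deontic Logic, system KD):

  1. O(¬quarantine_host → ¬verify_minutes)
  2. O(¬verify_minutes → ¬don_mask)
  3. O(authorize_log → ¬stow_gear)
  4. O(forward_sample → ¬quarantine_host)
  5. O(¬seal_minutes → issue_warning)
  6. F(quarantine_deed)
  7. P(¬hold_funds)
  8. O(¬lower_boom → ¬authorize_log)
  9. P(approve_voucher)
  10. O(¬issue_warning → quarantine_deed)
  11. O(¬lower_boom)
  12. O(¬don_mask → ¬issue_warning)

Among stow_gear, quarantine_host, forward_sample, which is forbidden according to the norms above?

forward_sample

Premise 6 is F(quarantine_deed), i.e. O(¬quarantine_deed).
Premise 10 is O(¬issue_warning → quarantine_deed); contrapositively O(¬quarantine_deed → issue_warning). Since O(¬quarantine_deed) holds, K gives O(issue_warning).
Premise 12, O(¬don_mask → ¬issue_warning), contraposes to O(issue_warning → don_mask); with O(issue_warning) we get O(don_mask).
The contrapositive of premise 2 (O(¬verify_minutes → ¬don_mask)) is O(don_mask → verify_minutes), and O(don_mask) is already established, so O(verify_minutes).
Premise 1, O(¬quarantine_host → ¬verify_minutes), contraposes to O(verify_minutes → quarantine_host); with O(verify_minutes) we get O(quarantine_host).
Premise 4 is O(forward_sample → ¬quarantine_host); contrapositively O(quarantine_host → ¬forward_sample). Since O(quarantine_host) holds, K gives O(¬forward_sample).
So O(¬forward_sample) holds, i.e. forward_sample is forbidden. None of the other listed options is forbidden under the premises.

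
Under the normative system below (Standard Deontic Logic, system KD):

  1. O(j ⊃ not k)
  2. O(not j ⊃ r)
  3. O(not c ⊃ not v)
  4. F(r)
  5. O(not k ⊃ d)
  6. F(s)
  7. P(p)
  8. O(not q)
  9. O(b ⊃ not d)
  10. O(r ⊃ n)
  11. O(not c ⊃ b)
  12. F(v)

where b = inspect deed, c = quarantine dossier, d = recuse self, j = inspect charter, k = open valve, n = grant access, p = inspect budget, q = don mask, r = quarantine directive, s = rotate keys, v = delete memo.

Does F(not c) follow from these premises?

Yes

Premise 4 is F(r), i.e. O(not r).
Premise 2 is O(not j ⊃ r); contrapositively O(not r ⊃ j). Since O(not r) holds, K gives O(j).
Premise 1 is O(j ⊃ not k); since O(j), deontic closure gives O(not k).
From O(not k) and premise 5, O(not k ⊃ d), we obtain O(d).
Premise 9, O(b ⊃ not d), contraposes to O(d ⊃ not b); with O(d) we get O(not b).
Premise 11 is O(not c ⊃ b); contrapositively O(not b ⊃ c). Since O(not b) holds, K gives O(c).
Premises 3, 6, 7, 8, 10, 12 do not contribute to this derivation.
So O(c) holds, i.e. F(not c). The claim follows.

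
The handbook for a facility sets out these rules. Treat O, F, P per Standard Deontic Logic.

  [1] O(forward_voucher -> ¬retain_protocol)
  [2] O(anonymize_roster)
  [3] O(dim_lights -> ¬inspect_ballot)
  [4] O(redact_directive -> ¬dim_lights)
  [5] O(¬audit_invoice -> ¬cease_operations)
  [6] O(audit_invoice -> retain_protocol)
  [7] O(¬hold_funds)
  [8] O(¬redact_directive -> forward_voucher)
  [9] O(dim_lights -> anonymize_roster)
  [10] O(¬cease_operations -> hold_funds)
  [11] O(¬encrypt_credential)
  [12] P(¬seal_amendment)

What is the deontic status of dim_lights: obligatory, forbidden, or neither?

Forbidden

Premise 7 states O(¬hold_funds) outright.
The contrapositive of premise 10 (O(¬cease_operations -> hold_funds)) is O(¬hold_funds -> cease_operations), and O(¬hold_funds) is already established, so O(cease_operations).
Premise 5 is O(¬audit_invoice -> ¬cease_operations); contrapositively O(cease_operations -> audit_invoice). Since O(cease_operations) holds, K gives O(audit_invoice).
From O(audit_invoice) and premise 6, O(audit_invoice -> retain_protocol), we obtain O(retain_protocol).
Premise 1, O(forward_voucher -> ¬retain_protocol), contraposes to O(retain_protocol -> ¬forward_voucher); with O(retain_protocol) we get O(¬forward_voucher).
Premise 8 is O(¬redact_directive -> forward_voucher); contrapositively O(¬forward_voucher -> redact_directive). Since O(¬forward_voucher) holds, K gives O(redact_directive).
From O(redact_directive) and premise 4, O(redact_directive -> ¬dim_lights), we obtain O(¬dim_lights).
Premises 2, 3, 9, 11, 12 do not contribute to this derivation.
Thus O(¬dim_lights), which is F(dim_lights): dim_lights is forbidden.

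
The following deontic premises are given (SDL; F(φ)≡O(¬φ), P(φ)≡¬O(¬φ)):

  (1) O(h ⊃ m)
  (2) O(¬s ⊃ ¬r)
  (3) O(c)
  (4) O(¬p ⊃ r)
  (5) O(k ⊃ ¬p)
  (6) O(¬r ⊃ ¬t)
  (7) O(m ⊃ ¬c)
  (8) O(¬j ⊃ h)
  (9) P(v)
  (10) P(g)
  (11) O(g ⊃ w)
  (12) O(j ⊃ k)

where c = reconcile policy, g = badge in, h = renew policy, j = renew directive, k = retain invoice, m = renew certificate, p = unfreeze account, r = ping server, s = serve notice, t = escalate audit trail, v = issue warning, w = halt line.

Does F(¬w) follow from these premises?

Premise 11 is O(g ⊃ w), but O(g) is not derivable from the premises (the permission P(g) asserts only ¬O(¬g), not O(g)), so it does not yield O(w).
No other premise forces O(w). An ideal world satisfying every premise can still have ¬w true, so F(¬w) is not derivable.

No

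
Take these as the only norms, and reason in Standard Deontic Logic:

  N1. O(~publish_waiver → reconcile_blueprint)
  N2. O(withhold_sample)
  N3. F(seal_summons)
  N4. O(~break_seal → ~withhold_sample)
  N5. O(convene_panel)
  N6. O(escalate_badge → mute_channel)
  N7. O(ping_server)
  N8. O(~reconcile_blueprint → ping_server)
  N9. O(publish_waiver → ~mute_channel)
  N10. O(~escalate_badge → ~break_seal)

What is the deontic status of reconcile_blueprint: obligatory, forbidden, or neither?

Premise 2 states O(withhold_sample) outright.
Premise 4, O(~break_seal → ~withhold_sample), contraposes to O(withhold_sample → break_seal); with O(withhold_sample) we get O(break_seal).
The contrapositive of premise 10 (O(~escalate_badge → ~break_seal)) is O(break_seal → escalate_badge), and O(break_seal) is already established, so O(escalate_badge).
Applying K to premise 6 (O(escalate_badge → mute_channel)) and O(escalate_badge) yields O(mute_channel).
Premise 9, O(publish_waiver → ~mute_channel), contraposes to O(mute_channel → ~publish_waiver); with O(mute_channel) we get O(~publish_waiver).
Applying K to premise 1 (O(~publish_waiver → reconcile_blueprint)) and O(~publish_waiver) yields O(reconcile_blueprint).
Premises 3, 5, 7, 8 do not contribute to this derivation.
Hence reconcile_blueprint is obligatory.

Obligatory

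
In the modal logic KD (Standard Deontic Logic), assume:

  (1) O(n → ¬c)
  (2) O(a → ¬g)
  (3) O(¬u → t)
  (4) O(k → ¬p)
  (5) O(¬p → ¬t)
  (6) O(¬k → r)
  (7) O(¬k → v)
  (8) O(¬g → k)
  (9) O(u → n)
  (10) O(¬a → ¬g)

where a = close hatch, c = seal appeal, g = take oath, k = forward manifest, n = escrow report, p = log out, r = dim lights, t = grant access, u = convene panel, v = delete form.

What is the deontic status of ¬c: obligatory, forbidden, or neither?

Premises 2 and 10 cover both cases: O(a → ¬g) and O(¬a → ¬g). Since a ∨ ¬a is a tautology, O(¬g) follows.
From O(¬g) and premise 8, O(¬g → k), we obtain O(k).
Premise 4 is O(k → ¬p); since O(k), deontic closure gives O(¬p).
Premise 5 is O(¬p → ¬t); since O(¬p), deontic closure gives O(¬t).
Premise 3 is O(¬u → t); contrapositively O(¬t → u). Since O(¬t) holds, K gives O(u).
From O(u) and premise 9, O(u → n), we obtain O(n).
Premise 1 is O(n → ¬c); since O(n), deontic closure gives O(¬c).
Premises 6, 7 do not contribute to this derivation.
Hence ¬c is obligatory.

Obligatory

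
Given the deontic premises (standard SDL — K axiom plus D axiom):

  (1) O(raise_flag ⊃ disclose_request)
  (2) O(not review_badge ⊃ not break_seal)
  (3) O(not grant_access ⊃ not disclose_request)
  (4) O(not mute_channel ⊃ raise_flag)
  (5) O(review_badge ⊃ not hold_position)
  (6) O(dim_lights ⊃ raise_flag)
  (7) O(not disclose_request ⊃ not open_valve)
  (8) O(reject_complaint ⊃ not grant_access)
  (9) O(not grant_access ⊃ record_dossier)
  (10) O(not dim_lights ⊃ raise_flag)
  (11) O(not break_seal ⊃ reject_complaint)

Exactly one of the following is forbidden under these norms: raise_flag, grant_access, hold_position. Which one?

Premises 10 and 6 cover both cases: O(not dim_lights ⊃ raise_flag) and O(dim_lights ⊃ raise_flag). Since not dim_lights ∨ dim_lights is a tautology, O(raise_flag) follows.
From O(raise_flag) and premise 1, O(raise_flag ⊃ disclose_request), we obtain O(disclose_request).
Premise 3, O(not grant_access ⊃ not disclose_request), contraposes to O(disclose_request ⊃ grant_access); with O(disclose_request) we get O(grant_access).
Premise 8 is O(reject_complaint ⊃ not grant_access); contrapositively O(grant_access ⊃ not reject_complaint). Since O(grant_access) holds, K gives O(not reject_complaint).
Premise 11, O(not break_seal ⊃ reject_complaint), contraposes to O(not reject_complaint ⊃ break_seal); with O(not reject_complaint) we get O(break_seal).
Premise 2 is O(not review_badge ⊃ not break_seal); contrapositively O(break_seal ⊃ review_badge). Since O(break_seal) holds, K gives O(review_badge).
Premise 5 is O(review_badge ⊃ not hold_position); since O(review_badge), deontic closure gives O(not hold_position).
So O(not hold_position) holds, i.e. hold_position is forbidden. None of the other listed options is forbidden under the premises.

hold_position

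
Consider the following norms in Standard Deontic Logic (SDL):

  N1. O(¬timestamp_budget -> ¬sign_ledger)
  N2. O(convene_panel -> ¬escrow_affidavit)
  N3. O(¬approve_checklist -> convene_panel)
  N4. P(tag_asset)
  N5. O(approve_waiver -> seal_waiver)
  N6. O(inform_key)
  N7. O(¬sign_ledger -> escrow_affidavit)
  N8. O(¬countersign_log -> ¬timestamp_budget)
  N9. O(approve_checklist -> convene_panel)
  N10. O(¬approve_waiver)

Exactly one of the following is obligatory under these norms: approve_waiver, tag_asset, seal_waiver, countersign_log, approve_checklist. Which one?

countersign_log

Premises 3 and 9 are O(¬approve_checklist -> convene_panel) and O(approve_checklist -> convene_panel); every ideal world satisfies ¬approve_checklist or approve_checklist, so in either case convene_panel holds — hence O(convene_panel).
From O(convene_panel) and premise 2, O(convene_panel -> ¬escrow_affidavit), we obtain O(¬escrow_affidavit).
Premise 7 is O(¬sign_ledger -> escrow_affidavit); contrapositively O(¬escrow_affidavit -> sign_ledger). Since O(¬escrow_affidavit) holds, K gives O(sign_ledger).
Premise 1, O(¬timestamp_budget -> ¬sign_ledger), contraposes to O(sign_ledger -> timestamp_budget); with O(sign_ledger) we get O(timestamp_budget).
The contrapositive of premise 8 (O(¬countersign_log -> ¬timestamp_budget)) is O(timestamp_budget -> countersign_log), and O(timestamp_budget) is already established, so O(countersign_log).
So O(countersign_log) holds — countersign_log is obligatory. None of the other listed options is made obligatory by any chain of premises.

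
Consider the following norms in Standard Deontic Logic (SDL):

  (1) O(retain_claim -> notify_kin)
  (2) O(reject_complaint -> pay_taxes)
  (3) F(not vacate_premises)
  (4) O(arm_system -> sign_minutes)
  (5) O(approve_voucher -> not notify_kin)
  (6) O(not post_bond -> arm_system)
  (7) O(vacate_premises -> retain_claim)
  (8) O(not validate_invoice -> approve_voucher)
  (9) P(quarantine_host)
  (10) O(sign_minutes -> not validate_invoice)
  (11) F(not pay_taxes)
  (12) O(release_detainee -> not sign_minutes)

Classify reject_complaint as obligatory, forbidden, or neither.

Premise 2 is O(reject_complaint -> pay_taxes); even if O(pay_taxes) held, inferring O(reject_complaint) would be affirming the consequent — invalid.
No premise or chain of K-axiom applications forces O(reject_complaint), and none forces O(not reject_complaint). So reject_complaint is neither obligatory nor forbidden under these norms.

Neither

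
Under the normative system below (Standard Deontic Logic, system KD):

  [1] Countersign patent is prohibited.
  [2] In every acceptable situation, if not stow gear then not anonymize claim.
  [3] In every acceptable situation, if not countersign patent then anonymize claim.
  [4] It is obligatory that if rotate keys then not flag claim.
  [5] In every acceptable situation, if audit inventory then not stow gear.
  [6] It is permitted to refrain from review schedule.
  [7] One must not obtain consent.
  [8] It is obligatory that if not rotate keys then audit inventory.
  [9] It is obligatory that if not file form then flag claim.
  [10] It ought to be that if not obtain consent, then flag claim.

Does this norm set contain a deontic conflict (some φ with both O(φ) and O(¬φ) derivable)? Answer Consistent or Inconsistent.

Inconsistent

F(obtain_consent) at premise 7 means O(¬obtain_consent).
Premise 10 is O(¬obtain_consent → flag_claim); since O(¬obtain_consent), deontic closure gives O(flag_claim).
Premise 4, O(rotate_keys → ¬flag_claim), contraposes to O(flag_claim → ¬rotate_keys); with O(flag_claim) we get O(¬rotate_keys).
Applying K to premise 8 (O(¬rotate_keys → audit_inventory)) and O(¬rotate_keys) yields O(audit_inventory).
From O(audit_inventory) and premise 5, O(audit_inventory → ¬stow_gear), we obtain O(¬stow_gear).
Premise 2 is O(¬stow_gear → ¬anonymize_claim); since O(¬stow_gear), deontic closure gives O(¬anonymize_claim).
Premise 3 is O(¬countersign_patent → anonymize_claim); contrapositively O(¬anonymize_claim → countersign_patent). Since O(¬anonymize_claim) holds, K gives O(countersign_patent).
But premise 1, F(countersign_patent), means O(¬countersign_patent).
We now have both O(countersign_patent) and O(¬countersign_patent) — countersign_patent is simultaneously obligatory and forbidden, violating the D-axiom.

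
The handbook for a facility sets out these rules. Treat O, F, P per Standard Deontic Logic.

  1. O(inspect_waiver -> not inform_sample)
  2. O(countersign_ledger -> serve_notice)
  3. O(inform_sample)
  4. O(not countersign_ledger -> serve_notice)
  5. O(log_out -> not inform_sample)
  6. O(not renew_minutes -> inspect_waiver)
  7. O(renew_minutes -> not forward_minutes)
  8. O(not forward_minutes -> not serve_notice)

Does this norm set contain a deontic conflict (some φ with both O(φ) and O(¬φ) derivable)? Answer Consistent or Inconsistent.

Premises 4 and 2 cover both cases: O(not countersign_ledger -> serve_notice) and O(countersign_ledger -> serve_notice). Since not countersign_ledger ∨ countersign_ledger is a tautology, O(serve_notice) follows.
The contrapositive of premise 8 (O(not forward_minutes -> not serve_notice)) is O(serve_notice -> forward_minutes), and O(serve_notice) is already established, so O(forward_minutes).
Premise 7, O(renew_minutes -> not forward_minutes), contraposes to O(forward_minutes -> not renew_minutes); with O(forward_minutes) we get O(not renew_minutes).
With premise 6, O(not renew_minutes -> inspect_waiver), the K-axiom yields O(inspect_waiver).
Premise 1 is O(inspect_waiver -> not inform_sample); since O(inspect_waiver), deontic closure gives O(not inform_sample).
However, premise 3 gives O(inform_sample).
We now have both O(not inform_sample) and O(inform_sample) — inform_sample is simultaneously obligatory and forbidden, violating the D-axiom.

Inconsistent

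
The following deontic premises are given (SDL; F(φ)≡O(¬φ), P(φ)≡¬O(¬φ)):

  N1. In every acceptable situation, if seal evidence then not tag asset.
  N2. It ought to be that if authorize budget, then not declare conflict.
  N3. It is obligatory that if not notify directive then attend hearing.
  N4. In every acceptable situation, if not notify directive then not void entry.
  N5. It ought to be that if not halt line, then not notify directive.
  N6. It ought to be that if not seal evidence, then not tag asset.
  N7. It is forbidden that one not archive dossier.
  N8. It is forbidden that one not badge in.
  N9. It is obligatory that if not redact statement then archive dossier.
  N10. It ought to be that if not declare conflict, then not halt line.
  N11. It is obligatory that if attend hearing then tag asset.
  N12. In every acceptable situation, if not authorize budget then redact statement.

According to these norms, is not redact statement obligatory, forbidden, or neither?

Forbidden

Premises 6 and 1 cover both cases: O(¬seal_evidence → ¬tag_asset) and O(seal_evidence → ¬tag_asset). Since ¬seal_evidence ∨ seal_evidence is a tautology, O(¬tag_asset) follows.
Premise 11, O(attend_hearing → tag_asset), contraposes to O(¬tag_asset → ¬attend_hearing); with O(¬tag_asset) we get O(¬attend_hearing).
Premise 3, O(¬notify_directive → attend_hearing), contraposes to O(¬attend_hearing → notify_directive); with O(¬attend_hearing) we get O(notify_directive).
Premise 5, O(¬halt_line → ¬notify_directive), contraposes to O(notify_directive → halt_line); with O(notify_directive) we get O(halt_line).
Premise 10, O(¬declare_conflict → ¬halt_line), contraposes to O(halt_line → declare_conflict); with O(halt_line) we get O(declare_conflict).
Premise 2 is O(authorize_budget → ¬declare_conflict); contrapositively O(declare_conflict → ¬authorize_budget). Since O(declare_conflict) holds, K gives O(¬authorize_budget).
From O(¬authorize_budget) and premise 12, O(¬authorize_budget → redact_statement), we obtain O(redact_statement).
Premises 4, 7, 8, 9 do not contribute to this derivation.
Thus O(redact_statement), which is F(¬redact_statement): ¬redact_statement is forbidden.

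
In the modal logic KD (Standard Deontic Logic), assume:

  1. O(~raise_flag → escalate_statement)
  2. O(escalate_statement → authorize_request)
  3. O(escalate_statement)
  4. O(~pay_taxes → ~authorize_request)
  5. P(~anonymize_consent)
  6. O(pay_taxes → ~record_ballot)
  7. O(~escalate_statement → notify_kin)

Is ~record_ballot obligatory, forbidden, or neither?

Premise 3 states O(escalate_statement) outright.
Premise 2 is O(escalate_statement → authorize_request); since O(escalate_statement), deontic closure gives O(authorize_request).
Premise 4 is O(~pay_taxes → ~authorize_request); contrapositively O(authorize_request → pay_taxes). Since O(authorize_request) holds, K gives O(pay_taxes).
With premise 6, O(pay_taxes → ~record_ballot), the K-axiom yields O(~record_ballot).
Premises 1, 5, 7 do not contribute to this derivation.
Hence ~record_ballot is obligatory.

Obligatory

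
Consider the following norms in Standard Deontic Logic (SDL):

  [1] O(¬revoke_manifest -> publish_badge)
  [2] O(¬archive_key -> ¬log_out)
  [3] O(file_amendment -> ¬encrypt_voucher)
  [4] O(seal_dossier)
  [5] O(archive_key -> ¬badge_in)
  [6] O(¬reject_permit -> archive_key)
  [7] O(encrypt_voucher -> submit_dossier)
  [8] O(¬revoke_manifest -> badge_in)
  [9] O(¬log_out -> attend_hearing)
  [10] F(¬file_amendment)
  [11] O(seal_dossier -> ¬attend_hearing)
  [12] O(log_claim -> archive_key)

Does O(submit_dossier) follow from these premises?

No

Premise 7 is O(encrypt_voucher -> submit_dossier), but O(encrypt_voucher) is not derivable from the premises, so it does not yield O(submit_dossier).
No other premise forces O(submit_dossier). An ideal world satisfying every premise can still have submit_dossier false, so O(submit_dossier) is not derivable.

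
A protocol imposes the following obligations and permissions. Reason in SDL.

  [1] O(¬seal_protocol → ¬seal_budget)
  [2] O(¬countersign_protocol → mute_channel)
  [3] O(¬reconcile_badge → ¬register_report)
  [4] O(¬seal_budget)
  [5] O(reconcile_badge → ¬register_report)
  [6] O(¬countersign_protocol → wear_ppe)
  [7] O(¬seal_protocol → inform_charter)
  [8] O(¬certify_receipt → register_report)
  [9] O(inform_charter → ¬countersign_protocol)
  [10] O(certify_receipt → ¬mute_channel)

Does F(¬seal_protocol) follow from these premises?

Yes

By case analysis on reconcile_badge: premise 5 gives O(reconcile_badge → ¬register_report) and premise 3 gives O(¬reconcile_badge → ¬register_report), so O(¬register_report) either way.
The contrapositive of premise 8 (O(¬certify_receipt → register_report)) is O(¬register_report → certify_receipt), and O(¬register_report) is already established, so O(certify_receipt).
From O(certify_receipt) and premise 10, O(certify_receipt → ¬mute_channel), we obtain O(¬mute_channel).
Premise 2 is O(¬countersign_protocol → mute_channel); contrapositively O(¬mute_channel → countersign_protocol). Since O(¬mute_channel) holds, K gives O(countersign_protocol).
The contrapositive of premise 9 (O(inform_charter → ¬countersign_protocol)) is O(countersign_protocol → ¬inform_charter), and O(countersign_protocol) is already established, so O(¬inform_charter).
The contrapositive of premise 7 (O(¬seal_protocol → inform_charter)) is O(¬inform_charter → seal_protocol), and O(¬inform_charter) is already established, so O(seal_protocol).
Premises 1, 4, 6 do not contribute to this derivation.
So O(seal_protocol) holds, i.e. F(¬seal_protocol). The claim follows.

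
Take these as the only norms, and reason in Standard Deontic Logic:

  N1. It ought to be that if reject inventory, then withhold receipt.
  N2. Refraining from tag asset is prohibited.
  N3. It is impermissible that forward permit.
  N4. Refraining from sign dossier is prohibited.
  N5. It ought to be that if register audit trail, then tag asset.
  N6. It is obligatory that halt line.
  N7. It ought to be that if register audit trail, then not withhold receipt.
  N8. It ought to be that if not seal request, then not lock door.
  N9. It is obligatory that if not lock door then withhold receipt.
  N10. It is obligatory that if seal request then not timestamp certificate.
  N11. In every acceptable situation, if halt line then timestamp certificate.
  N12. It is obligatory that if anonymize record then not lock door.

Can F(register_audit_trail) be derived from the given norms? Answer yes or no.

Premise 6 gives O(halt_line).
With premise 11, O(halt_line → timestamp_certificate), the K-axiom yields O(timestamp_certificate).
Premise 10 is O(seal_request → ¬timestamp_certificate); contrapositively O(timestamp_certificate → ¬seal_request). Since O(timestamp_certificate) holds, K gives O(¬seal_request).
Premise 8 is O(¬seal_request → ¬lock_door); since O(¬seal_request), deontic closure gives O(¬lock_door).
Premise 9 is O(¬lock_door → withhold_receipt); since O(¬lock_door), deontic closure gives O(withhold_receipt).
Premise 7, O(register_audit_trail → ¬withhold_receipt), contraposes to O(withhold_receipt → ¬register_audit_trail); with O(withhold_receipt) we get O(¬register_audit_trail).
Premises 1, 2, 3, 4, 5, 12 do not contribute to this derivation.
So O(¬register_audit_trail) holds, i.e. F(register_audit_trail). The claim follows.

Yes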